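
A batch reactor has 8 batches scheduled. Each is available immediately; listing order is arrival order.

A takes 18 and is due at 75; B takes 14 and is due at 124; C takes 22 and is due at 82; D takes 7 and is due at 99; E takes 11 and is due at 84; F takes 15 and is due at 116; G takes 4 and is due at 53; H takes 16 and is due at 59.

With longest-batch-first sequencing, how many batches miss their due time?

LPT (decreasing processing time): C A H F B E D G.
C: 0→22, due 82, tardiness 0
A: 22→40, due 75, tardiness 0
H: 40→56, due 59, tardiness 0
F: 56→71, due 116, tardiness 0
B: 71→85, due 124, tardiness 0
E: 85→96, due 84, tardiness 12
D: 96→103, due 99, tardiness 4
G: 103→107, due 53, tardiness 54
Late batches: 3.

3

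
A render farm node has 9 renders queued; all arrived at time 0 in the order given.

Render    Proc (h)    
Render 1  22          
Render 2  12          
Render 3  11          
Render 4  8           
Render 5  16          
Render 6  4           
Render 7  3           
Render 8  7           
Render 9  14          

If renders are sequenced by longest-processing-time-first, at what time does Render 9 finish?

52

LPT (decreasing processing time): Render 1 Render 5 Render 9 Render 2 Render 3 Render 4 Render 8 Render 6 Render 7.
Render 1: 0→22
Render 5: 22→38
Render 9: 38→52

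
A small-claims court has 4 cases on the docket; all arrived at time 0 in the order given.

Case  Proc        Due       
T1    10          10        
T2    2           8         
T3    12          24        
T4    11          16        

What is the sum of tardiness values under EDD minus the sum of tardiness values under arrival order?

-3

EDD (increasing due date): T2 T1 T4 T3.
T2: 0→2, due 8, tardiness 0
T1: 2→12, due 10, tardiness 2
T4: 12→23, due 16, tardiness 7
T3: 23→35, due 24, tardiness 11
Sum = 0+2+7+11 = 20.
FIFO (arrival order): T1 T2 T3 T4.
T1: 0→10, due 10, tardiness 0
T2: 10→12, due 8, tardiness 4
T3: 12→24, due 24, tardiness 0
T4: 24→35, due 16, tardiness 19
Sum = 0+4+0+19 = 23.
Difference = 20 − 23 = -3.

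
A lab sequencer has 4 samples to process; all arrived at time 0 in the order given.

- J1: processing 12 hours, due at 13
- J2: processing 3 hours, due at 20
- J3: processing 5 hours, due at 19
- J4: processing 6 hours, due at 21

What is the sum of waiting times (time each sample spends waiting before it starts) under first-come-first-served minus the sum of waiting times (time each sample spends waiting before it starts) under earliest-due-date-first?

FIFO (arrival order): J1 J2 J3 J4.
J1: waits 0, runs 0→12
J2: waits 12, runs 12→15
J3: waits 15, runs 15→20
J4: waits 20, runs 20→26
Sum = 0+12+15+20 = 47.
EDD (increasing due date): J1 J3 J2 J4.
J1: waits 0, runs 0→12
J3: waits 12, runs 12→17
J2: waits 17, runs 17→20
J4: waits 20, runs 20→26
Sum = 0+12+17+20 = 49.
Difference = 47 − 49 = -2.

-2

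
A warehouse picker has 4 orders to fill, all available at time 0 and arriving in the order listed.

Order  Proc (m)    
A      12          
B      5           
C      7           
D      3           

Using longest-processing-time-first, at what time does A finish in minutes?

LPT (decreasing processing time): A C B D.
A: 0→12

12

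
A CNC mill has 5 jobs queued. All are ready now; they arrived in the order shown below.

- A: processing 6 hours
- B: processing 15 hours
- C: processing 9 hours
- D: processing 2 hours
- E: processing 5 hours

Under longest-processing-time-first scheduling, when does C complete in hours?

24

LPT (decreasing processing time): B C A E D.
B: 0→15
C: 15→24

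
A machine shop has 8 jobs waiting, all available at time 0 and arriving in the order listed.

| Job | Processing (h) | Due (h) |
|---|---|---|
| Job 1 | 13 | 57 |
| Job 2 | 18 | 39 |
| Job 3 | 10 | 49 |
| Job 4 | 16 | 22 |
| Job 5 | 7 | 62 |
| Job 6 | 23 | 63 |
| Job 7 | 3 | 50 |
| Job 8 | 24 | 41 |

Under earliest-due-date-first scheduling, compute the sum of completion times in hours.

536

EDD (increasing due date): Job 4 Job 2 Job 8 Job 3 Job 7 Job 1 Job 5 Job 6.
Job 4: 0→16
Job 2: 16→34
Job 8: 34→58
Job 3: 58→68
Job 7: 68→71
Job 1: 71→84
Job 5: 84→91
Job 6: 91→114
Sum = 16+34+58+68+71+84+91+114 = 536.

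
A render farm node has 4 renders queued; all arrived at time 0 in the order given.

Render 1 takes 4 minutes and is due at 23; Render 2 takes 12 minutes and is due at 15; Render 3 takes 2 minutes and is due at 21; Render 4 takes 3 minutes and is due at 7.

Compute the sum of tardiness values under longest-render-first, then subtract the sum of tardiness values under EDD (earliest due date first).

12

LPT (decreasing processing time): Render 2 Render 1 Render 4 Render 3.
Render 2: 0→12, due 15, tardiness 0
Render 1: 12→16, due 23, tardiness 0
Render 4: 16→19, due 7, tardiness 12
Render 3: 19→21, due 21, tardiness 0
Sum = 0+0+12+0 = 12.
EDD (increasing due date): Render 4 Render 2 Render 3 Render 1.
Render 4: 0→3, due 7, tardiness 0
Render 2: 3→15, due 15, tardiness 0
Render 3: 15→17, due 21, tardiness 0
Render 1: 17→21, due 23, tardiness 0
Sum = 0+0+0+0 = 0.
Difference = 12 − 0 = 12.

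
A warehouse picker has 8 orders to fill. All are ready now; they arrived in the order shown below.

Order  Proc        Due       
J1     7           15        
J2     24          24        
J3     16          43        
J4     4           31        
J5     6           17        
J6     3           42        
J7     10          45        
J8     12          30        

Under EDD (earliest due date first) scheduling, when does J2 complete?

37

EDD (increasing due date): J1 J5 J2 J8 J4 J6 J3 J7.
J1: 0→7
J5: 7→13
J2: 13→37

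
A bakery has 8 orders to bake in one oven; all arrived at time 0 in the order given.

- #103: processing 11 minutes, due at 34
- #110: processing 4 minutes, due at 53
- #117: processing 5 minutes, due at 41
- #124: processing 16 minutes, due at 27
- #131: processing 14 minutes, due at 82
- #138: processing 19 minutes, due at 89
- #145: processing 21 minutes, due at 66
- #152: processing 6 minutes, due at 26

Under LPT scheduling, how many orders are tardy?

5

LPT (decreasing processing time): #145 #138 #124 #131 #103 #152 #117 #110.
#145: 0→21, due 66, tardiness 0
#138: 21→40, due 89, tardiness 0
#124: 40→56, due 27, tardiness 29
#131: 56→70, due 82, tardiness 0
#103: 70→81, due 34, tardiness 47
#152: 81→87, due 26, tardiness 61
#117: 87→92, due 41, tardiness 51
#110: 92→96, due 53, tardiness 43
Late orders: 5.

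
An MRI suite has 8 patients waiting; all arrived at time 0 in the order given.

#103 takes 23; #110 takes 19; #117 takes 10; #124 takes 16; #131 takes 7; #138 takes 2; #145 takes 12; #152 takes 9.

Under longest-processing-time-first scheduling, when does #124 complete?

58

LPT (decreasing processing time): #103 #110 #124 #145 #117 #152 #131 #138.
#103: 0→23
#110: 23→42
#124: 42→58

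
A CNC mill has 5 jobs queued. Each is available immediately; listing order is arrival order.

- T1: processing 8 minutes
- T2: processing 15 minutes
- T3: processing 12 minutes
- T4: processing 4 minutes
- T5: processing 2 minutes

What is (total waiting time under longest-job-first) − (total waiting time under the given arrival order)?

LPT (decreasing processing time): T2 T3 T1 T4 T5.
T2: waits 0, runs 0→15
T3: waits 15, runs 15→27
T1: waits 27, runs 27→35
T4: waits 35, runs 35→39
T5: waits 39, runs 39→41
Sum = 0+15+27+35+39 = 116.
FIFO (arrival order): T1 T2 T3 T4 T5.
T1: waits 0, runs 0→8
T2: waits 8, runs 8→23
T3: waits 23, runs 23→35
T4: waits 35, runs 35→39
T5: waits 39, runs 39→41
Sum = 0+8+23+35+39 = 105.
Difference = 116 − 105 = 11.

11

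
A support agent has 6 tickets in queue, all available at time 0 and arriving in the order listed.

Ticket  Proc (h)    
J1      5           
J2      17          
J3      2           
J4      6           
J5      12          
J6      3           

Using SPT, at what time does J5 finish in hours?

28

SPT (increasing processing time): J3 J6 J1 J4 J5 J2.
J3: 0→2
J6: 2→5
J1: 5→10
J4: 10→16
J5: 16→28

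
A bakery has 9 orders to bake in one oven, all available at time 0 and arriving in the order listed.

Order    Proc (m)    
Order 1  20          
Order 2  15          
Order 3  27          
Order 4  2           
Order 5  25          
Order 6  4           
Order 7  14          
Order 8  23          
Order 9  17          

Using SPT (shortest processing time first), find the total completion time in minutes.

SPT (increasing processing time): Order 4 Order 6 Order 7 Order 2 Order 9 Order 1 Order 8 Order 5 Order 3.
Order 4: 0→2
Order 6: 2→6
Order 7: 6→20
Order 2: 20→35
Order 9: 35→52
Order 1: 52→72
Order 8: 72→95
Order 5: 95→120
Order 3: 120→147
Sum = 2+6+20+35+52+72+95+120+147 = 549.

549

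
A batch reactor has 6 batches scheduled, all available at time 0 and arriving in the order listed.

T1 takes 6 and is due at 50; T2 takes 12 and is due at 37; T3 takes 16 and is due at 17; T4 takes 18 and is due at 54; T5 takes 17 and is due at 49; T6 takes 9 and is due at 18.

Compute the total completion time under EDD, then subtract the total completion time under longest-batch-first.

-47

EDD (increasing due date): T3 T6 T2 T5 T1 T4.
T3: 0→16
T6: 16→25
T2: 25→37
T5: 37→54
T1: 54→60
T4: 60→78
Sum = 16+25+37+54+60+78 = 270.
LPT (decreasing processing time): T4 T5 T3 T2 T6 T1.
T4: 0→18
T5: 18→35
T3: 35→51
T2: 51→63
T6: 63→72
T1: 72→78
Sum = 18+35+51+63+72+78 = 317.
Difference = 270 − 317 = -47.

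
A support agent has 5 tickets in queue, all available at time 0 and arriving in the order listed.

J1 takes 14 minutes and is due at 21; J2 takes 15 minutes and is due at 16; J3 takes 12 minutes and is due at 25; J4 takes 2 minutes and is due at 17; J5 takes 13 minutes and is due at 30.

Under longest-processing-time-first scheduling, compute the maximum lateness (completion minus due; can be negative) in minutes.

LPT (decreasing processing time): J2 J1 J5 J3 J4.
J2: 0→15, due 16, lateness -1
J1: 15→29, due 21, lateness 8
J5: 29→42, due 30, lateness 12
J3: 42→54, due 25, lateness 29
J4: 54→56, due 17, lateness 39
Maximum = 39.

39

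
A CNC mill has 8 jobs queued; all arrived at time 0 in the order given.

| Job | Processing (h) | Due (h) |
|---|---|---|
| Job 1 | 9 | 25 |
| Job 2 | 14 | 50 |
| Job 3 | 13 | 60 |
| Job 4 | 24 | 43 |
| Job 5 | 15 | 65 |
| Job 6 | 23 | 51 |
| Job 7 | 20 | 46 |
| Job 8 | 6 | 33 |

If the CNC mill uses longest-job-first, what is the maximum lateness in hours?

LPT (decreasing processing time): Job 4 Job 6 Job 7 Job 5 Job 2 Job 3 Job 1 Job 8.
Job 4: 0→24, due 43, lateness -19
Job 6: 24→47, due 51, lateness -4
Job 7: 47→67, due 46, lateness 21
Job 5: 67→82, due 65, lateness 17
Job 2: 82→96, due 50, lateness 46
Job 3: 96→109, due 60, lateness 49
Job 1: 109→118, due 25, lateness 93
Job 8: 118→124, due 33, lateness 91
Maximum = 93.

93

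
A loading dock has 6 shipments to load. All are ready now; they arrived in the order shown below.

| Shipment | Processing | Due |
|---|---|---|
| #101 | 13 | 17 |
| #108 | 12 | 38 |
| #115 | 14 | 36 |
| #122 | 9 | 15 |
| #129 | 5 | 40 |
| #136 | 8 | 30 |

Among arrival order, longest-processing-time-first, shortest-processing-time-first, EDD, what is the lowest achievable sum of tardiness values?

52

FIFO (arrival order): #101 #108 #115 #122 #129 #136.
#101: 0→13, due 17, tardiness 0
#108: 13→25, due 38, tardiness 0
#115: 25→39, due 36, tardiness 3
#122: 39→48, due 15, tardiness 33
#129: 48→53, due 40, tardiness 13
#136: 53→61, due 30, tardiness 31
Sum = 0+0+3+33+13+31 = 80.
LPT (decreasing processing time): #115 #101 #108 #122 #136 #129.
#115: 0→14, due 36, tardiness 0
#101: 14→27, due 17, tardiness 10
#108: 27→39, due 38, tardiness 1
#122: 39→48, due 15, tardiness 33
#136: 48→56, due 30, tardiness 26
#129: 56→61, due 40, tardiness 21
Sum = 0+10+1+33+26+21 = 91.
SPT (increasing processing time): #129 #136 #122 #108 #101 #115.
#129: 0→5, due 40, tardiness 0
#136: 5→13, due 30, tardiness 0
#122: 13→22, due 15, tardiness 7
#108: 22→34, due 38, tardiness 0
#101: 34→47, due 17, tardiness 30
#115: 47→61, due 36, tardiness 25
Sum = 0+0+7+0+30+25 = 62.
EDD (increasing due date): #122 #101 #136 #115 #108 #129.
#122: 0→9, due 15, tardiness 0
#101: 9→22, due 17, tardiness 5
#136: 22→30, due 30, tardiness 0
#115: 30→44, due 36, tardiness 8
#108: 44→56, due 38, tardiness 18
#129: 56→61, due 40, tardiness 21
Sum = 0+5+0+8+18+21 = 52.
FIFO 80, LPT 91, SPT 62, EDD 52 → minimum 52.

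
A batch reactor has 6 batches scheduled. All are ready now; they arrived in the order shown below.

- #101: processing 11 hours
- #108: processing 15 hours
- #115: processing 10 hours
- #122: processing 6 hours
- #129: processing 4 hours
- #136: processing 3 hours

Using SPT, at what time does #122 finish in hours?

SPT (increasing processing time): #136 #129 #122 #115 #101 #108.
#136: 0→3
#129: 3→7
#122: 7→13

13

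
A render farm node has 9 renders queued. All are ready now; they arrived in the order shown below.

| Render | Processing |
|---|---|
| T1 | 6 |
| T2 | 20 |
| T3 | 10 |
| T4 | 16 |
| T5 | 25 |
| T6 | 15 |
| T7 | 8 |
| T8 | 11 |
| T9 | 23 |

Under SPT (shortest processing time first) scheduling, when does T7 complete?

SPT (increasing processing time): T1 T7 T3 T8 T6 T4 T2 T9 T5.
T1: 0→6
T7: 6→14

14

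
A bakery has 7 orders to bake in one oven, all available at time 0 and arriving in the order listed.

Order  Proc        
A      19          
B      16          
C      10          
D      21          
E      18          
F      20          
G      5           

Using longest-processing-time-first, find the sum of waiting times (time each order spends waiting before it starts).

LPT (decreasing processing time): D F A E B C G.
D: waits 0, runs 0→21
F: waits 21, runs 21→41
A: waits 41, runs 41→60
E: waits 60, runs 60→78
B: waits 78, runs 78→94
C: waits 94, runs 94→104
G: waits 104, runs 104→109
Sum = 0+21+41+60+78+94+104 = 398.

398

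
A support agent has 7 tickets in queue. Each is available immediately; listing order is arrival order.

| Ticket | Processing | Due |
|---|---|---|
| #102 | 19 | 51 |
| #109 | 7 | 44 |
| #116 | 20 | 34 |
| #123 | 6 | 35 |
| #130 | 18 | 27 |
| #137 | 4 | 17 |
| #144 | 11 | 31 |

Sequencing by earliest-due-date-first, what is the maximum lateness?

EDD (increasing due date): #137 #130 #144 #116 #123 #109 #102.
#137: 0→4, due 17, lateness -13
#130: 4→22, due 27, lateness -5
#144: 22→33, due 31, lateness 2
#116: 33→53, due 34, lateness 19
#123: 53→59, due 35, lateness 24
#109: 59→66, due 44, lateness 22
#102: 66→85, due 51, lateness 34
Maximum = 34.

34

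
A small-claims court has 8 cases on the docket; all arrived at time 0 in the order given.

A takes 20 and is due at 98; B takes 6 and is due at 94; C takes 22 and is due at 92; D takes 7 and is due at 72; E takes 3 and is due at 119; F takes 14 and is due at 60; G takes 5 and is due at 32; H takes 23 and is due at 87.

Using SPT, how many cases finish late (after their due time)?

SPT (increasing processing time): E G B D F A C H.
E: 0→3, due 119, tardiness 0
G: 3→8, due 32, tardiness 0
B: 8→14, due 94, tardiness 0
D: 14→21, due 72, tardiness 0
F: 21→35, due 60, tardiness 0
A: 35→55, due 98, tardiness 0
C: 55→77, due 92, tardiness 0
H: 77→100, due 87, tardiness 13
Late cases: 1.

1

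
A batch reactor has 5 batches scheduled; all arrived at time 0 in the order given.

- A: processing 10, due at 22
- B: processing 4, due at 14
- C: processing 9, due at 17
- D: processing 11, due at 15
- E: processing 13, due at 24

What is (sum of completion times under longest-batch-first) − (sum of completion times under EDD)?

LPT (decreasing processing time): E D A C B.
E: 0→13
D: 13→24
A: 24→34
C: 34→43
B: 43→47
Sum = 13+24+34+43+47 = 161.
EDD (increasing due date): B D C A E.
B: 0→4
D: 4→15
C: 15→24
A: 24→34
E: 34→47
Sum = 4+15+24+34+47 = 124.
Difference = 161 − 124 = 37.

37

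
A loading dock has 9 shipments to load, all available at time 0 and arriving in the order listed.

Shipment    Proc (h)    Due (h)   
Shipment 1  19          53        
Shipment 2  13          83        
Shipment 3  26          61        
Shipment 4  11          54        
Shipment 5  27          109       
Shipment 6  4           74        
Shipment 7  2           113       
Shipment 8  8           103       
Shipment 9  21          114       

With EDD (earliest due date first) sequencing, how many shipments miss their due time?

1

EDD (increasing due date): Shipment 1 Shipment 4 Shipment 3 Shipment 6 Shipment 2 Shipment 8 Shipment 5 Shipment 7 Shipment 9.
Shipment 1: 0→19, due 53, tardiness 0
Shipment 4: 19→30, due 54, tardiness 0
Shipment 3: 30→56, due 61, tardiness 0
Shipment 6: 56→60, due 74, tardiness 0
Shipment 2: 60→73, due 83, tardiness 0
Shipment 8: 73→81, due 103, tardiness 0
Shipment 5: 81→108, due 109, tardiness 0
Shipment 7: 108→110, due 113, tardiness 0
Shipment 9: 110→131, due 114, tardiness 17
Late shipments: 1.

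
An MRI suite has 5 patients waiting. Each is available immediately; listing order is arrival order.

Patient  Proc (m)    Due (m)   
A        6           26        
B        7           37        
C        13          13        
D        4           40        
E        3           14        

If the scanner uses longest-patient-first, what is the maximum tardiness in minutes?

19

LPT (decreasing processing time): C B A D E.
C: 0→13, due 13, tardiness 0
B: 13→20, due 37, tardiness 0
A: 20→26, due 26, tardiness 0
D: 26→30, due 40, tardiness 0
E: 30→33, due 14, tardiness 19
Maximum = 19.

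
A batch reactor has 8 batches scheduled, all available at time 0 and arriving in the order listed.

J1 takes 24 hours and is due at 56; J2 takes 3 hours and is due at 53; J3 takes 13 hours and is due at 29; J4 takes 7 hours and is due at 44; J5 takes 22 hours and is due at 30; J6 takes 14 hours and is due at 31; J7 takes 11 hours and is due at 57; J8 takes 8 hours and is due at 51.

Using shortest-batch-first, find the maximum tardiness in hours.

48

SPT (increasing processing time): J2 J4 J8 J7 J3 J6 J5 J1.
J2: 0→3, due 53, tardiness 0
J4: 3→10, due 44, tardiness 0
J8: 10→18, due 51, tardiness 0
J7: 18→29, due 57, tardiness 0
J3: 29→42, due 29, tardiness 13
J6: 42→56, due 31, tardiness 25
J5: 56→78, due 30, tardiness 48
J1: 78→102, due 56, tardiness 46
Maximum = 48.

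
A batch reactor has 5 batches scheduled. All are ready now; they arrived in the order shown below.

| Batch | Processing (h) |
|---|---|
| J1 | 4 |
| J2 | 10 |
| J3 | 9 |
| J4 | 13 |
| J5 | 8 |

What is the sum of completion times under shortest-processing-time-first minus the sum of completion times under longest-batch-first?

-40

SPT (increasing processing time): J1 J5 J3 J2 J4.
J1: 0→4
J5: 4→12
J3: 12→21
J2: 21→31
J4: 31→44
Sum = 4+12+21+31+44 = 112.
LPT (decreasing processing time): J4 J2 J3 J5 J1.
J4: 0→13
J2: 13→23
J3: 23→32
J5: 32→40
J1: 40→44
Sum = 13+23+32+40+44 = 152.
Difference = 112 − 152 = -40.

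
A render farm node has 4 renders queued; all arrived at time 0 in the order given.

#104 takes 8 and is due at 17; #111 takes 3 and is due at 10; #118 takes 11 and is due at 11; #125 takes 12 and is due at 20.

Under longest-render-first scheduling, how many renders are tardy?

LPT (decreasing processing time): #125 #118 #104 #111.
#125: 0→12, due 20, tardiness 0
#118: 12→23, due 11, tardiness 12
#104: 23→31, due 17, tardiness 14
#111: 31→34, due 10, tardiness 24
Late renders: 3.

3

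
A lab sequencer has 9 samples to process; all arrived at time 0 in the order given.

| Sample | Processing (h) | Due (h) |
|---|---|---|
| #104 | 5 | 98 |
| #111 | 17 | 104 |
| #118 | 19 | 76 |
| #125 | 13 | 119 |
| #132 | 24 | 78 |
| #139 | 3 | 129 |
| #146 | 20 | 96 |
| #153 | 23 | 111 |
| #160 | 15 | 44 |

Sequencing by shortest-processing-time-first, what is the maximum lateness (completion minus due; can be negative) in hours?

61

SPT (increasing processing time): #139 #104 #125 #160 #111 #118 #146 #153 #132.
#139: 0→3, due 129, lateness -126
#104: 3→8, due 98, lateness -90
#125: 8→21, due 119, lateness -98
#160: 21→36, due 44, lateness -8
#111: 36→53, due 104, lateness -51
#118: 53→72, due 76, lateness -4
#146: 72→92, due 96, lateness -4
#153: 92→115, due 111, lateness 4
#132: 115→139, due 78, lateness 61
Maximum = 61.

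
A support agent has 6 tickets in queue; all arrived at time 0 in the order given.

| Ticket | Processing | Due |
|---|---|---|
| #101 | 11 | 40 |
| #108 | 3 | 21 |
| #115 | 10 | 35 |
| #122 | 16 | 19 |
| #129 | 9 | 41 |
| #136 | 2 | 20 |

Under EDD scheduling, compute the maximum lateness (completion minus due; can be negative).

EDD (increasing due date): #122 #136 #108 #115 #101 #129.
#122: 0→16, due 19, lateness -3
#136: 16→18, due 20, lateness -2
#108: 18→21, due 21, lateness 0
#115: 21→31, due 35, lateness -4
#101: 31→42, due 40, lateness 2
#129: 42→51, due 41, lateness 10
Maximum = 10.

10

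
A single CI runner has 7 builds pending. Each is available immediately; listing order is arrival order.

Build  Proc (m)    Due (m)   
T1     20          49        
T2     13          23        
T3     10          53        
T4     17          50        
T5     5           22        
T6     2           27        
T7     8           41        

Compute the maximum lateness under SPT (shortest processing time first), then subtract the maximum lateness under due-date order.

SPT (increasing processing time): T6 T5 T7 T3 T2 T4 T1.
T6: 0→2, due 27, lateness -25
T5: 2→7, due 22, lateness -15
T7: 7→15, due 41, lateness -26
T3: 15→25, due 53, lateness -28
T2: 25→38, due 23, lateness 15
T4: 38→55, due 50, lateness 5
T1: 55→75, due 49, lateness 26
Maximum = 26.
EDD (increasing due date): T5 T2 T6 T7 T1 T4 T3.
T5: 0→5, due 22, lateness -17
T2: 5→18, due 23, lateness -5
T6: 18→20, due 27, lateness -7
T7: 20→28, due 41, lateness -13
T1: 28→48, due 49, lateness -1
T4: 48→65, due 50, lateness 15
T3: 65→75, due 53, lateness 22
Maximum = 22.
Difference = 26 − 22 = 4.

4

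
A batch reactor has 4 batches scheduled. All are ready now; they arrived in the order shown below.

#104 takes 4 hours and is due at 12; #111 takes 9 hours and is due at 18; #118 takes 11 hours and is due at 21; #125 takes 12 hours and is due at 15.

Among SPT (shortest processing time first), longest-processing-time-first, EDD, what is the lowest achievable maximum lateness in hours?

15

SPT (increasing processing time): #104 #111 #118 #125.
#104: 0→4, due 12, lateness -8
#111: 4→13, due 18, lateness -5
#118: 13→24, due 21, lateness 3
#125: 24→36, due 15, lateness 21
Maximum = 21.
LPT (decreasing processing time): #125 #118 #111 #104.
#125: 0→12, due 15, lateness -3
#118: 12→23, due 21, lateness 2
#111: 23→32, due 18, lateness 14
#104: 32→36, due 12, lateness 24
Maximum = 24.
EDD (increasing due date): #104 #125 #111 #118.
#104: 0→4, due 12, lateness -8
#125: 4→16, due 15, lateness 1
#111: 16→25, due 18, lateness 7
#118: 25→36, due 21, lateness 15
Maximum = 15.
SPT 21, LPT 24, EDD 15 → minimum 15.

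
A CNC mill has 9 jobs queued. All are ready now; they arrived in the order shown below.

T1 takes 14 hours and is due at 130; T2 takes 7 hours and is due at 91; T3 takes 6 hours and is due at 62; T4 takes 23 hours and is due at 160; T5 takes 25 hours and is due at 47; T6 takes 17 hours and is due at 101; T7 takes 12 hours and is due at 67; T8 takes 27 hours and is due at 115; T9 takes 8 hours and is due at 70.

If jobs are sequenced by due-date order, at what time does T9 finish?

51

EDD (increasing due date): T5 T3 T7 T9 T2 T6 T8 T1 T4.
T5: 0→25
T3: 25→31
T7: 31→43
T9: 43→51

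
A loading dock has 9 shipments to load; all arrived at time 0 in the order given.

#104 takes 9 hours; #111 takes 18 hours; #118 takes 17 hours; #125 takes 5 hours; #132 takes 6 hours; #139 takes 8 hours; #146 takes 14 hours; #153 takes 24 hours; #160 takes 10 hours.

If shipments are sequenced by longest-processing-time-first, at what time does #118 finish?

LPT (decreasing processing time): #153 #111 #118 #146 #160 #104 #139 #132 #125.
#153: 0→24
#111: 24→42
#118: 42→59

59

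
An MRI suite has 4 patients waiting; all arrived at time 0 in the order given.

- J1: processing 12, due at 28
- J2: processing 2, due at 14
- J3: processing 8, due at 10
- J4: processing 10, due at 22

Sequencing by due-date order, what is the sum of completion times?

70

EDD (increasing due date): J3 J2 J4 J1.
J3: 0→8
J2: 8→10
J4: 10→20
J1: 20→32
Sum = 8+10+20+32 = 70.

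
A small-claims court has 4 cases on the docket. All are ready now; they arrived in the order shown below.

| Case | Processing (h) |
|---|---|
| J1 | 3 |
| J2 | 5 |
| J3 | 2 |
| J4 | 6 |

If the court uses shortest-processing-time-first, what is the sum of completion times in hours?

33

SPT (increasing processing time): J3 J1 J2 J4.
J3: 0→2
J1: 2→5
J2: 5→10
J4: 10→16
Sum = 2+5+10+16 = 33.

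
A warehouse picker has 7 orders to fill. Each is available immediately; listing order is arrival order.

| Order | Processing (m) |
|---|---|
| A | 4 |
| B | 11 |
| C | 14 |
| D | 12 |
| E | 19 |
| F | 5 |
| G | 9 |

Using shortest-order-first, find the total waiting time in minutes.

SPT (increasing processing time): A F G B D C E.
A: waits 0, runs 0→4
F: waits 4, runs 4→9
G: waits 9, runs 9→18
B: waits 18, runs 18→29
D: waits 29, runs 29→41
C: waits 41, runs 41→55
E: waits 55, runs 55→74
Sum = 0+4+9+18+29+41+55 = 156.

156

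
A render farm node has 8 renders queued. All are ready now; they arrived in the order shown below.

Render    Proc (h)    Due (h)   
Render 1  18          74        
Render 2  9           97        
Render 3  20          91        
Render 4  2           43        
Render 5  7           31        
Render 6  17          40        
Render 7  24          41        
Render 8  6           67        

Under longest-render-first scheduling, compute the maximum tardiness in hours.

LPT (decreasing processing time): Render 7 Render 3 Render 1 Render 6 Render 2 Render 5 Render 8 Render 4.
Render 7: 0→24, due 41, tardiness 0
Render 3: 24→44, due 91, tardiness 0
Render 1: 44→62, due 74, tardiness 0
Render 6: 62→79, due 40, tardiness 39
Render 2: 79→88, due 97, tardiness 0
Render 5: 88→95, due 31, tardiness 64
Render 8: 95→101, due 67, tardiness 34
Render 4: 101→103, due 43, tardiness 60
Maximum = 64.

64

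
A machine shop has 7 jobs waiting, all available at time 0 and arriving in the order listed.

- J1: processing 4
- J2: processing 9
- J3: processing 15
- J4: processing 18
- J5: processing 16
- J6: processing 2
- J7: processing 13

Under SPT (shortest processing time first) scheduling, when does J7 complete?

SPT (increasing processing time): J6 J1 J2 J7 J3 J5 J4.
J6: 0→2
J1: 2→6
J2: 6→15
J7: 15→28

28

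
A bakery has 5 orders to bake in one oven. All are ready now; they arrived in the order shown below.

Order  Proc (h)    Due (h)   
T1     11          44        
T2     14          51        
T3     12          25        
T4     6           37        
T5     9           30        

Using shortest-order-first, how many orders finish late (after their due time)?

SPT (increasing processing time): T4 T5 T1 T3 T2.
T4: 0→6, due 37, tardiness 0
T5: 6→15, due 30, tardiness 0
T1: 15→26, due 44, tardiness 0
T3: 26→38, due 25, tardiness 13
T2: 38→52, due 51, tardiness 1
Late orders: 2.

2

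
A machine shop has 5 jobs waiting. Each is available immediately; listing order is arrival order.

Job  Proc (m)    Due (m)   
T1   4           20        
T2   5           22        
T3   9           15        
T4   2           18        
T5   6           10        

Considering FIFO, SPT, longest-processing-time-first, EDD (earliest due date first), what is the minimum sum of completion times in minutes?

FIFO (arrival order): T1 T2 T3 T4 T5.
T1: 0→4
T2: 4→9
T3: 9→18
T4: 18→20
T5: 20→26
Sum = 4+9+18+20+26 = 77.
SPT (increasing processing time): T4 T1 T2 T5 T3.
T4: 0→2
T1: 2→6
T2: 6→11
T5: 11→17
T3: 17→26
Sum = 2+6+11+17+26 = 62.
LPT (decreasing processing time): T3 T5 T2 T1 T4.
T3: 0→9
T5: 9→15
T2: 15→20
T1: 20→24
T4: 24→26
Sum = 9+15+20+24+26 = 94.
EDD (increasing due date): T5 T3 T4 T1 T2.
T5: 0→6
T3: 6→15
T4: 15→17
T1: 17→21
T2: 21→26
Sum = 6+15+17+21+26 = 85.
FIFO 77, SPT 62, LPT 94, EDD 85 → minimum 62.

62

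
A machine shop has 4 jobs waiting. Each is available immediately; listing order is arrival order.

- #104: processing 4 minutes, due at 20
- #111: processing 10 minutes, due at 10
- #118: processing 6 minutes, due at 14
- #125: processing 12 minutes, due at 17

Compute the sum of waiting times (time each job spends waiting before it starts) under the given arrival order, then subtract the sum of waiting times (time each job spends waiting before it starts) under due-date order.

FIFO (arrival order): #104 #111 #118 #125.
#104: waits 0, runs 0→4
#111: waits 4, runs 4→14
#118: waits 14, runs 14→20
#125: waits 20, runs 20→32
Sum = 0+4+14+20 = 38.
EDD (increasing due date): #111 #118 #125 #104.
#111: waits 0, runs 0→10
#118: waits 10, runs 10→16
#125: waits 16, runs 16→28
#104: waits 28, runs 28→32
Sum = 0+10+16+28 = 54.
Difference = 38 − 54 = -16.

-16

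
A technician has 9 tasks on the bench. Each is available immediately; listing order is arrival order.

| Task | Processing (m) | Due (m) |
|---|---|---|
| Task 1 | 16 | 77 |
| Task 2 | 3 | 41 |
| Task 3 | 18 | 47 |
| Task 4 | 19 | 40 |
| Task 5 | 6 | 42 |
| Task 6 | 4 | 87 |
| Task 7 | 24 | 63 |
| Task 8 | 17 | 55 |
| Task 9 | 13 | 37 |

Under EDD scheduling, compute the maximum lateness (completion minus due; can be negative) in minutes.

39

EDD (increasing due date): Task 9 Task 4 Task 2 Task 5 Task 3 Task 8 Task 7 Task 1 Task 6.
Task 9: 0→13, due 37, lateness -24
Task 4: 13→32, due 40, lateness -8
Task 2: 32→35, due 41, lateness -6
Task 5: 35→41, due 42, lateness -1
Task 3: 41→59, due 47, lateness 12
Task 8: 59→76, due 55, lateness 21
Task 7: 76→100, due 63, lateness 37
Task 1: 100→116, due 77, lateness 39
Task 6: 116→120, due 87, lateness 33
Maximum = 39.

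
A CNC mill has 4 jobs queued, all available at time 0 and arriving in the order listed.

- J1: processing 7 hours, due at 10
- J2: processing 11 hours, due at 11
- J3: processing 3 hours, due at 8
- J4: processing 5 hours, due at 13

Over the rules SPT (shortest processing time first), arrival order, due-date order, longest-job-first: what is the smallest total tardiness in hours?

20

SPT (increasing processing time): J3 J4 J1 J2.
J3: 0→3, due 8, tardiness 0
J4: 3→8, due 13, tardiness 0
J1: 8→15, due 10, tardiness 5
J2: 15→26, due 11, tardiness 15
Sum = 0+0+5+15 = 20.
FIFO (arrival order): J1 J2 J3 J4.
J1: 0→7, due 10, tardiness 0
J2: 7→18, due 11, tardiness 7
J3: 18→21, due 8, tardiness 13
J4: 21→26, due 13, tardiness 13
Sum = 0+7+13+13 = 33.
EDD (increasing due date): J3 J1 J2 J4.
J3: 0→3, due 8, tardiness 0
J1: 3→10, due 10, tardiness 0
J2: 10→21, due 11, tardiness 10
J4: 21→26, due 13, tardiness 13
Sum = 0+0+10+13 = 23.
LPT (decreasing processing time): J2 J1 J4 J3.
J2: 0→11, due 11, tardiness 0
J1: 11→18, due 10, tardiness 8
J4: 18→23, due 13, tardiness 10
J3: 23→26, due 8, tardiness 18
Sum = 0+8+10+18 = 36.
SPT 20, FIFO 33, EDD 23, LPT 36 → minimum 20.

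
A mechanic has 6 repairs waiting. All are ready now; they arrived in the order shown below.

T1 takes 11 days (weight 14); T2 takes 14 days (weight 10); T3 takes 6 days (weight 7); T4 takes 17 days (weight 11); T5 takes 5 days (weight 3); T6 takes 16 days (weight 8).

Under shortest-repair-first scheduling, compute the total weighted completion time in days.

SPT (increasing processing time): T5 T3 T1 T2 T6 T4.
T5: finishes 5, weight 3, w·C = 15
T3: finishes 11, weight 7, w·C = 77
T1: finishes 22, weight 14, w·C = 308
T2: finishes 36, weight 10, w·C = 360
T6: finishes 52, weight 8, w·C = 416
T4: finishes 69, weight 11, w·C = 759
Sum = 15+77+308+360+416+759 = 1935.

1935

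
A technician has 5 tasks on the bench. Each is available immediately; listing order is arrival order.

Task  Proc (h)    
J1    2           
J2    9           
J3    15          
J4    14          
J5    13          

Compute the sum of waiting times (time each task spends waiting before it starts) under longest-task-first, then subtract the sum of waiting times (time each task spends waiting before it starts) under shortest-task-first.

LPT (decreasing processing time): J3 J4 J5 J2 J1.
J3: waits 0, runs 0→15
J4: waits 15, runs 15→29
J5: waits 29, runs 29→42
J2: waits 42, runs 42→51
J1: waits 51, runs 51→53
Sum = 0+15+29+42+51 = 137.
SPT (increasing processing time): J1 J2 J5 J4 J3.
J1: waits 0, runs 0→2
J2: waits 2, runs 2→11
J5: waits 11, runs 11→24
J4: waits 24, runs 24→38
J3: waits 38, runs 38→53
Sum = 0+2+11+24+38 = 75.
Difference = 137 − 75 = 62.

62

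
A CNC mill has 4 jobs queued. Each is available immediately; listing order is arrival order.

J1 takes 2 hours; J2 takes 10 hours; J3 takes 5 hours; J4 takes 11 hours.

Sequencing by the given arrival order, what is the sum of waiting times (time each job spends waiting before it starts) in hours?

FIFO (arrival order): J1 J2 J3 J4.
J1: waits 0, runs 0→2
J2: waits 2, runs 2→12
J3: waits 12, runs 12→17
J4: waits 17, runs 17→28
Sum = 0+2+12+17 = 31.

31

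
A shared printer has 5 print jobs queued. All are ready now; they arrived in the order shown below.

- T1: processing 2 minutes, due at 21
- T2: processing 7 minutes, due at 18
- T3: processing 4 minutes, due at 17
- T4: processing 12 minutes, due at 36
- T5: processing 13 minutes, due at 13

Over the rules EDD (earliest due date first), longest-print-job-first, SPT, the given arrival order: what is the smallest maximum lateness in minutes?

6

EDD (increasing due date): T5 T3 T2 T1 T4.
T5: 0→13, due 13, lateness 0
T3: 13→17, due 17, lateness 0
T2: 17→24, due 18, lateness 6
T1: 24→26, due 21, lateness 5
T4: 26→38, due 36, lateness 2
Maximum = 6.
LPT (decreasing processing time): T5 T4 T2 T3 T1.
T5: 0→13, due 13, lateness 0
T4: 13→25, due 36, lateness -11
T2: 25→32, due 18, lateness 14
T3: 32→36, due 17, lateness 19
T1: 36→38, due 21, lateness 17
Maximum = 19.
SPT (increasing processing time): T1 T3 T2 T4 T5.
T1: 0→2, due 21, lateness -19
T3: 2→6, due 17, lateness -11
T2: 6→13, due 18, lateness -5
T4: 13→25, due 36, lateness -11
T5: 25→38, due 13, lateness 25
Maximum = 25.
FIFO (arrival order): T1 T2 T3 T4 T5.
T1: 0→2, due 21, lateness -19
T2: 2→9, due 18, lateness -9
T3: 9→13, due 17, lateness -4
T4: 13→25, due 36, lateness -11
T5: 25→38, due 13, lateness 25
Maximum = 25.
EDD 6, LPT 19, SPT 25, FIFO 25 → minimum 6.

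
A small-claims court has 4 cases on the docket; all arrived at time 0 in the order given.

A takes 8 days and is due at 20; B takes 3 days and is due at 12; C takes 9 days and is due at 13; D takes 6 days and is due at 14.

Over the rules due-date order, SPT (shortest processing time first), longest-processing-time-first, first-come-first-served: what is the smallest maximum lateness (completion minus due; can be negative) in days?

EDD (increasing due date): B C D A.
B: 0→3, due 12, lateness -9
C: 3→12, due 13, lateness -1
D: 12→18, due 14, lateness 4
A: 18→26, due 20, lateness 6
Maximum = 6.
SPT (increasing processing time): B D A C.
B: 0→3, due 12, lateness -9
D: 3→9, due 14, lateness -5
A: 9→17, due 20, lateness -3
C: 17→26, due 13, lateness 13
Maximum = 13.
LPT (decreasing processing time): C A D B.
C: 0→9, due 13, lateness -4
A: 9→17, due 20, lateness -3
D: 17→23, due 14, lateness 9
B: 23→26, due 12, lateness 14
Maximum = 14.
FIFO (arrival order): A B C D.
A: 0→8, due 20, lateness -12
B: 8→11, due 12, lateness -1
C: 11→20, due 13, lateness 7
D: 20→26, due 14, lateness 12
Maximum = 12.
EDD 6, SPT 13, LPT 14, FIFO 12 → minimum 6.

6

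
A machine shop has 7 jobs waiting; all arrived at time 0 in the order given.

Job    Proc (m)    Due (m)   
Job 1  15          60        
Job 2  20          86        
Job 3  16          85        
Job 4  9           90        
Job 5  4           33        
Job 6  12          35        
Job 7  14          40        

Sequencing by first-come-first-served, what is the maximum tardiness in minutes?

FIFO (arrival order): Job 1 Job 2 Job 3 Job 4 Job 5 Job 6 Job 7.
Job 1: 0→15, due 60, tardiness 0
Job 2: 15→35, due 86, tardiness 0
Job 3: 35→51, due 85, tardiness 0
Job 4: 51→60, due 90, tardiness 0
Job 5: 60→64, due 33, tardiness 31
Job 6: 64→76, due 35, tardiness 41
Job 7: 76→90, due 40, tardiness 50
Maximum = 50.

50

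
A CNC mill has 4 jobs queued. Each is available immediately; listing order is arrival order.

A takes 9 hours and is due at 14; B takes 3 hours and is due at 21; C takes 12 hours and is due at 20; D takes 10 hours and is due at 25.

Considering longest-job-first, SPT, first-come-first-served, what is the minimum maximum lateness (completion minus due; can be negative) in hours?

9

LPT (decreasing processing time): C D A B.
C: 0→12, due 20, lateness -8
D: 12→22, due 25, lateness -3
A: 22→31, due 14, lateness 17
B: 31→34, due 21, lateness 13
Maximum = 17.
SPT (increasing processing time): B A D C.
B: 0→3, due 21, lateness -18
A: 3→12, due 14, lateness -2
D: 12→22, due 25, lateness -3
C: 22→34, due 20, lateness 14
Maximum = 14.
FIFO (arrival order): A B C D.
A: 0→9, due 14, lateness -5
B: 9→12, due 21, lateness -9
C: 12→24, due 20, lateness 4
D: 24→34, due 25, lateness 9
Maximum = 9.
LPT 17, SPT 14, FIFO 9 → minimum 9.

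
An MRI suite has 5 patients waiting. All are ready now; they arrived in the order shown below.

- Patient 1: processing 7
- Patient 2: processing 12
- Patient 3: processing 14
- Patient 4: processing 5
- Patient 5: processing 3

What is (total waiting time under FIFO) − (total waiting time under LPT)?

FIFO (arrival order): Patient 1 Patient 2 Patient 3 Patient 4 Patient 5.
Patient 1: waits 0, runs 0→7
Patient 2: waits 7, runs 7→19
Patient 3: waits 19, runs 19→33
Patient 4: waits 33, runs 33→38
Patient 5: waits 38, runs 38→41
Sum = 0+7+19+33+38 = 97.
LPT (decreasing processing time): Patient 3 Patient 2 Patient 1 Patient 4 Patient 5.
Patient 3: waits 0, runs 0→14
Patient 2: waits 14, runs 14→26
Patient 1: waits 26, runs 26→33
Patient 4: waits 33, runs 33→38
Patient 5: waits 38, runs 38→41
Sum = 0+14+26+33+38 = 111.
Difference = 97 − 111 = -14.

-14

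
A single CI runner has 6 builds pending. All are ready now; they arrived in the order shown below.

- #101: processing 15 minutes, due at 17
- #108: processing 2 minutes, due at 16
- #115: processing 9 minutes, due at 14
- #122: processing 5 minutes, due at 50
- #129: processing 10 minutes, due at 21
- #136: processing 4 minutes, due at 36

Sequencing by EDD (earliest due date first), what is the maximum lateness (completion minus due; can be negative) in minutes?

EDD (increasing due date): #115 #108 #101 #129 #136 #122.
#115: 0→9, due 14, lateness -5
#108: 9→11, due 16, lateness -5
#101: 11→26, due 17, lateness 9
#129: 26→36, due 21, lateness 15
#136: 36→40, due 36, lateness 4
#122: 40→45, due 50, lateness -5
Maximum = 15.

15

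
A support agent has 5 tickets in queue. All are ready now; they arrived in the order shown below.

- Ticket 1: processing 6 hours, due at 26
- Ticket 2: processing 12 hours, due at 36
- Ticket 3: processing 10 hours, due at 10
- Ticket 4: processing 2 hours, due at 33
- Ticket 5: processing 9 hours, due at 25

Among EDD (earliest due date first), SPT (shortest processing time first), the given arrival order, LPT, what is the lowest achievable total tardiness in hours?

EDD (increasing due date): Ticket 3 Ticket 5 Ticket 1 Ticket 4 Ticket 2.
Ticket 3: 0→10, due 10, tardiness 0
Ticket 5: 10→19, due 25, tardiness 0
Ticket 1: 19→25, due 26, tardiness 0
Ticket 4: 25→27, due 33, tardiness 0
Ticket 2: 27→39, due 36, tardiness 3
Sum = 0+0+0+0+3 = 3.
SPT (increasing processing time): Ticket 4 Ticket 1 Ticket 5 Ticket 3 Ticket 2.
Ticket 4: 0→2, due 33, tardiness 0
Ticket 1: 2→8, due 26, tardiness 0
Ticket 5: 8→17, due 25, tardiness 0
Ticket 3: 17→27, due 10, tardiness 17
Ticket 2: 27→39, due 36, tardiness 3
Sum = 0+0+0+17+3 = 20.
FIFO (arrival order): Ticket 1 Ticket 2 Ticket 3 Ticket 4 Ticket 5.
Ticket 1: 0→6, due 26, tardiness 0
Ticket 2: 6→18, due 36, tardiness 0
Ticket 3: 18→28, due 10, tardiness 18
Ticket 4: 28→30, due 33, tardiness 0
Ticket 5: 30→39, due 25, tardiness 14
Sum = 0+0+18+0+14 = 32.
LPT (decreasing processing time): Ticket 2 Ticket 3 Ticket 5 Ticket 1 Ticket 4.
Ticket 2: 0→12, due 36, tardiness 0
Ticket 3: 12→22, due 10, tardiness 12
Ticket 5: 22→31, due 25, tardiness 6
Ticket 1: 31→37, due 26, tardiness 11
Ticket 4: 37→39, due 33, tardiness 6
Sum = 0+12+6+11+6 = 35.
EDD 3, SPT 20, FIFO 32, LPT 35 → minimum 3.

3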